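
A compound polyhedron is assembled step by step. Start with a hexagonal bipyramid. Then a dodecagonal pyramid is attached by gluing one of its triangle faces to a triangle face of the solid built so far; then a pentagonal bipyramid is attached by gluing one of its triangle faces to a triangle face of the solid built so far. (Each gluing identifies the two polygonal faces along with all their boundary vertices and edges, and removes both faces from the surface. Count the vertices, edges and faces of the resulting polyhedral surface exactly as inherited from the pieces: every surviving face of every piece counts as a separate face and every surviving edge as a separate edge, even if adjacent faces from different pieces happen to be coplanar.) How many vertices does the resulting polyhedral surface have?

22

A hexagonal bipyramid: V=8, E=18, F=12.
Attach a dodecagonal pyramid (V=13, E=24, F=13) along a 3-gon: merge 3 vertices and 3 edges, delete both glued faces → V=18, E=39, F=23.
Attach a pentagonal bipyramid (V=7, E=15, F=10) along a 3-gon: merge 3 vertices and 3 edges, delete both glued faces → V=22, E=51, F=31.
Check: V − E + F = 22 − 51 + 31 = 2.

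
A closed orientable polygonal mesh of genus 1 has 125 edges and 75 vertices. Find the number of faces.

50

For a closed orientable surface of genus 1, χ = 2 − 2·1 = 0.
F = 0 − V + E = 0 − 75 + 125 = 50.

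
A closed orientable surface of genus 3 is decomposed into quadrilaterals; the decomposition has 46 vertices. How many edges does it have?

100

χ = 2 − 2·3 = -4, and every face is a square so 4F = 2E.
V − E + F = -4 with E = 4F/2 gives 46 − (4/2 − 1)·F = -4, so F = 50 and E = 100.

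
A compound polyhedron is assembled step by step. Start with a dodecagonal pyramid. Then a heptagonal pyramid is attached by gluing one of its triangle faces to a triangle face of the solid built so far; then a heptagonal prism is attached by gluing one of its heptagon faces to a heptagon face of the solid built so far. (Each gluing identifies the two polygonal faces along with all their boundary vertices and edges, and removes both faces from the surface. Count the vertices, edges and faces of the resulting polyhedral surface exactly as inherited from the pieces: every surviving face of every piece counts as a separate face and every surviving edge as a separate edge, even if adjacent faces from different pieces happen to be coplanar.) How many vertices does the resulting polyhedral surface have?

A dodecagonal pyramid: V=13, E=24, F=13.
Attach a heptagonal pyramid (V=8, E=14, F=8) along a 3-gon: merge 3 vertices and 3 edges, delete both glued faces → V=18, E=35, F=19.
Attach a heptagonal prism (V=14, E=21, F=9) along a 7-gon: merge 7 vertices and 7 edges, delete both glued faces → V=25, E=49, F=26.
Check: V − E + F = 25 − 49 + 26 = 2.

25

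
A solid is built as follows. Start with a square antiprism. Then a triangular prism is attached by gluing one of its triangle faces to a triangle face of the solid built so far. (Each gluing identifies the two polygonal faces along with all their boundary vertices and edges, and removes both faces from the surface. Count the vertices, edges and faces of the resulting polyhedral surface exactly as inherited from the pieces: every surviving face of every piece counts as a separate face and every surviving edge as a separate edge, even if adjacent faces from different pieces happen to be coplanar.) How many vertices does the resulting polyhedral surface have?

A square antiprism: V=8, E=16, F=10.
Attach a triangular prism (V=6, E=9, F=5) along a 3-gon: merge 3 vertices and 3 edges, delete both glued faces → V=11, E=22, F=13.
Check: V − E + F = 11 − 22 + 13 = 2.

11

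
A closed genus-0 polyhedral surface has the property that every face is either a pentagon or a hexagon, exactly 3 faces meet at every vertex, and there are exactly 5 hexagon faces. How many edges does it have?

Let x be the number of pentagons; then F = 5 + x.
Edge–face incidences: 2E = 6·5 + 5·x = 30 + 5x.
Every vertex has degree 3, so 3V = 2E.
Euler: V − E + F = 2 ⇒ (2E)/3 − E + (5 + x) = 2.
Multiply by 6: 2·(2E) − 3·(2E) + 6·(5 + x) = 12, i.e. 30 + 6x − (30 + 5x) = 12.
Collecting terms: x = 12.
Then 2E = 30 + 5·12 = 90, so E = 45, V = 2E/3 = 30, F = 5 + 12 = 17.

45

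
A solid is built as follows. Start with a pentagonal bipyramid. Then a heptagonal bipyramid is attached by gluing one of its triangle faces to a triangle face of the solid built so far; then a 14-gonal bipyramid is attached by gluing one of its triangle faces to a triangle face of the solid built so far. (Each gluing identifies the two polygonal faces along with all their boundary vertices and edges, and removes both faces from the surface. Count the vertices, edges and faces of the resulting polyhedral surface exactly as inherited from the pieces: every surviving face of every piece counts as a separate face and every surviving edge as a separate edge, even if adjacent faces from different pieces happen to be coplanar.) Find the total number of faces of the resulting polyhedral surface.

48

A pentagonal bipyramid: V=7, E=15, F=10.
Attach a heptagonal bipyramid (V=9, E=21, F=14) along a 3-gon: merge 3 vertices and 3 edges, delete both glued faces → V=13, E=33, F=22.
Attach a 14-gonal bipyramid (V=16, E=42, F=28) along a 3-gon: merge 3 vertices and 3 edges, delete both glued faces → V=26, E=72, F=48.
Check: V − E + F = 26 − 72 + 48 = 2.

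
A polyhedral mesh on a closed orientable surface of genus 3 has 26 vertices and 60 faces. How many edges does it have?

90

For a closed orientable surface of genus 3, χ = 2 − 2·3 = -4.
E = V + F − (-4) = 26 + 60 − (-4) = 90.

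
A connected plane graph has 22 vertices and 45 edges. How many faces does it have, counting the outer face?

Euler's formula for a connected plane graph: V − E + F = 2, so F = 2 − 22 + 45 = 25.

25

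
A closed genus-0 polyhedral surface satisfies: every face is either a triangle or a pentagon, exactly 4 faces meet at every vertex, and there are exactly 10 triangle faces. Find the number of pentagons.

2

Let x be the number of pentagons; then F = 10 + x.
Edge–face incidences: 2E = 3·10 + 5·x = 30 + 5x.
Every vertex has degree 4, so 4V = 2E.
Euler: V − E + F = 2 ⇒ (2E)/4 − E + (10 + x) = 2.
Multiply by 8: 2·(2E) − 4·(2E) + 8·(10 + x) = 16, i.e. 80 + 8x − 2·(30 + 5x) = 16.
Collecting terms: −2x + 20 = 16, so −2x = −4, so x = 2.
Then 2E = 30 + 5·2 = 40, so E = 20, V = 2E/4 = 10, F = 10 + 2 = 12.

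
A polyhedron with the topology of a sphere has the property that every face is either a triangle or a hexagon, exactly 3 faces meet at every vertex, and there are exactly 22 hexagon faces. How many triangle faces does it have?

Let x be the number of triangles; then F = 22 + x.
Edge–face incidences: 2E = 6·22 + 3·x = 132 + 3x.
Every vertex has degree 3, so 3V = 2E.
Euler: V − E + F = 2 ⇒ (2E)/3 − E + (22 + x) = 2.
Multiply by 6: 2·(2E) − 3·(2E) + 6·(22 + x) = 12, i.e. 132 + 6x − (132 + 3x) = 12.
Collecting terms: 3x = 12, so x = 4.
Then 2E = 132 + 3·4 = 144, so E = 72, V = 2E/3 = 48, F = 22 + 4 = 26.

4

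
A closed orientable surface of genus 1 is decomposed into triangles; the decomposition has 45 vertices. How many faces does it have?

90

χ = 2 − 2·1 = 0, and every face is a triangle so 3F = 2E.
V − E + F = 0 with E = 3F/2 gives 45 − (3/2 − 1)·F = 0, so F = 90 and E = 135.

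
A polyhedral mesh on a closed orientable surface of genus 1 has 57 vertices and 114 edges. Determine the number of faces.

57

For a closed orientable surface of genus 1, χ = 2 − 2·1 = 0.
F = 0 − V + E = 0 − 57 + 114 = 57.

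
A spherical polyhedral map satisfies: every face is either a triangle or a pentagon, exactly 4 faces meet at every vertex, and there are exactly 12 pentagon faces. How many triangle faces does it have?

20

Let x be the number of triangles; then F = 12 + x.
Edge–face incidences: 2E = 5·12 + 3·x = 60 + 3x.
Every vertex has degree 4, so 4V = 2E.
Euler: V − E + F = 2 ⇒ (2E)/4 − E + (12 + x) = 2.
Multiply by 8: 2·(2E) − 4·(2E) + 8·(12 + x) = 16, i.e. 96 + 8x − 2·(60 + 3x) = 16.
Collecting terms: 2x − 24 = 16, so 2x = 40, so x = 20.
Then 2E = 60 + 3·20 = 120, so E = 60, V = 2E/4 = 30, F = 12 + 20 = 32.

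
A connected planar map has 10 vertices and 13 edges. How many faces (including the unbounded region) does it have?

Euler's formula for a connected plane graph: V − E + F = 2, so F = 2 − 10 + 13 = 5.

5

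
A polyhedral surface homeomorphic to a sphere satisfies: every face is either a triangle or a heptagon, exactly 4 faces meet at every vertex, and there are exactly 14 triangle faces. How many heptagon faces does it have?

2

Let x be the number of heptagons; then F = 14 + x.
Edge–face incidences: 2E = 3·14 + 7·x = 42 + 7x.
Every vertex has degree 4, so 4V = 2E.
Euler: V − E + F = 2 ⇒ (2E)/4 − E + (14 + x) = 2.
Multiply by 8: 2·(2E) − 4·(2E) + 8·(14 + x) = 16, i.e. 112 + 8x − 2·(42 + 7x) = 16.
Collecting terms: −6x + 28 = 16, so −6x = −12, so x = 2.
Then 2E = 42 + 7·2 = 56, so E = 28, V = 2E/4 = 14, F = 14 + 2 = 16.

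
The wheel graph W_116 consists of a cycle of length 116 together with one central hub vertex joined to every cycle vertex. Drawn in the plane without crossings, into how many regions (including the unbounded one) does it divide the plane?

W_116 has V = 116 + 1 = 117 vertices and E = 2·116 = 232 edges.
By Euler's formula F = 2 − V + E = 2 − 117 + 232 = 117.

117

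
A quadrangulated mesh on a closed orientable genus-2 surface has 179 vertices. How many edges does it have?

362

χ = 2 − 2·2 = -2, and every face is a square so 4F = 2E.
V − E + F = -2 with E = 4F/2 gives 179 − (4/2 − 1)·F = -2, so F = 181 and E = 362.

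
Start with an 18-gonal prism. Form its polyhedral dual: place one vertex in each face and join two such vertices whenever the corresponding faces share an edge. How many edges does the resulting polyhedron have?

The base solid has V = 36, E = 54, F = 20.
The dual swaps V and F and preserves E: V′ = F = 20, E′ = E = 54, F′ = V = 36.

54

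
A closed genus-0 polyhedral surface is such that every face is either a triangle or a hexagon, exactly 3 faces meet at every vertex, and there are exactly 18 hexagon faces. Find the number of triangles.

4

Let x be the number of triangles; then F = 18 + x.
Edge–face incidences: 2E = 6·18 + 3·x = 108 + 3x.
Every vertex has degree 3, so 3V = 2E.
Euler: V − E + F = 2 ⇒ (2E)/3 − E + (18 + x) = 2.
Multiply by 6: 2·(2E) − 3·(2E) + 6·(18 + x) = 12, i.e. 108 + 6x − (108 + 3x) = 12.
Collecting terms: 3x = 12, so x = 4.
Then 2E = 108 + 3·4 = 120, so E = 60, V = 2E/3 = 40, F = 18 + 4 = 22.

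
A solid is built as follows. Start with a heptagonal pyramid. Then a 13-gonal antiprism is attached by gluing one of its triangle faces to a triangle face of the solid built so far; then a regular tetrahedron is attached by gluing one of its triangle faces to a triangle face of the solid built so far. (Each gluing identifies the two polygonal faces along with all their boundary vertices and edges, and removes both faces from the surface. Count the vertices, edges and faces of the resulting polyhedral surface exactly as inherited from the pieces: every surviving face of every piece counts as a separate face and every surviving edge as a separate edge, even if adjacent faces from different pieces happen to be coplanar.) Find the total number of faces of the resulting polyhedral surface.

A heptagonal pyramid: V=8, E=14, F=8.
Attach a 13-gonal antiprism (V=26, E=52, F=28) along a 3-gon: merge 3 vertices and 3 edges, delete both glued faces → V=31, E=63, F=34.
Attach a regular tetrahedron (V=4, E=6, F=4) along a 3-gon: merge 3 vertices and 3 edges, delete both glued faces → V=32, E=66, F=36.
Check: V − E + F = 32 − 66 + 36 = 2.

36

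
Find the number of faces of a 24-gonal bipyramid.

A bipyramid over an n-gon has 2n triangular faces and n + 2 vertices: V = 24 + 2 = 26, E = 3·24 = 72, F = 2·24 = 48.

48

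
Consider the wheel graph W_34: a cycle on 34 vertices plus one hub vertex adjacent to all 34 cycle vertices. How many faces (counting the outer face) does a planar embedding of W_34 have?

W_34 has V = 34 + 1 = 35 vertices and E = 2·34 = 68 edges.
By Euler's formula F = 2 − V + E = 2 − 35 + 68 = 35.

35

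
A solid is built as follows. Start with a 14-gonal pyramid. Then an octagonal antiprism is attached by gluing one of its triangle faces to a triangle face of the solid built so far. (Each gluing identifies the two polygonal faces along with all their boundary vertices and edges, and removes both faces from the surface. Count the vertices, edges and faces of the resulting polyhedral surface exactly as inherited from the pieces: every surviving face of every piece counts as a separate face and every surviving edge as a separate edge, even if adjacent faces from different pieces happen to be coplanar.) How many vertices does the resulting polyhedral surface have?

28

A 14-gonal pyramid: V=15, E=28, F=15.
Attach an octagonal antiprism (V=16, E=32, F=18) along a 3-gon: merge 3 vertices and 3 edges, delete both glued faces → V=28, E=57, F=31.
Check: V − E + F = 28 − 57 + 31 = 2.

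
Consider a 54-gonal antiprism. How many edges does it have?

An antiprism on an n-gon has two n-gon caps and 2n triangles: V = 2·54 = 108, E = 4·54 = 216, F = 2·54 + 2 = 110.

216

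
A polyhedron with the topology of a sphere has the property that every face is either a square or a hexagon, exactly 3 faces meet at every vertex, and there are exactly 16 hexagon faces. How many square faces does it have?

6

Let x be the number of squares; then F = 16 + x.
Edge–face incidences: 2E = 6·16 + 4·x = 96 + 4x.
Every vertex has degree 3, so 3V = 2E.
Euler: V − E + F = 2 ⇒ (2E)/3 − E + (16 + x) = 2.
Multiply by 6: 2·(2E) − 3·(2E) + 6·(16 + x) = 12, i.e. 96 + 6x − (96 + 4x) = 12.
Collecting terms: 2x = 12, so x = 6.
Then 2E = 96 + 4·6 = 120, so E = 60, V = 2E/3 = 40, F = 16 + 6 = 22.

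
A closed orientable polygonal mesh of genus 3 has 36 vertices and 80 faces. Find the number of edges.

120

For a closed orientable surface of genus 3, χ = 2 − 2·3 = -4.
E = V + F − (-4) = 36 + 80 − (-4) = 120.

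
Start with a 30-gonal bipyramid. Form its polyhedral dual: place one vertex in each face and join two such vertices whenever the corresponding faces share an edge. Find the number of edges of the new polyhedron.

90

The base solid has V = 32, E = 90, F = 60.
The dual swaps V and F and preserves E: V′ = F = 60, E′ = E = 90, F′ = V = 32.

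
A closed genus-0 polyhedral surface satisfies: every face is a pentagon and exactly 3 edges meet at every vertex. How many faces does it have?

12

Each face has 5 edges and each edge borders two faces, so 2E = 5F.
Each vertex has degree 3, so 3V = 2E and hence V = 5F/3.
Euler: V − E + F = 2 ⇒ (5F/3) − (5F/2) + F = 2.
Multiply by 6: (10 − 15 + 6)F = 12, i.e. 1F = 12.
So F = 12, E = 5·12/2 = 30, V = 5·12/3 = 20.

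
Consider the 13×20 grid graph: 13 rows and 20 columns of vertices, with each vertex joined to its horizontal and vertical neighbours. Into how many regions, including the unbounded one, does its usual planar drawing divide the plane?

229

The grid has V = 13·20 = 260 vertices and E = 13·19 + 20·12 = 487 edges.
F = 2 − V + E = 2 − 260 + 487 = 229.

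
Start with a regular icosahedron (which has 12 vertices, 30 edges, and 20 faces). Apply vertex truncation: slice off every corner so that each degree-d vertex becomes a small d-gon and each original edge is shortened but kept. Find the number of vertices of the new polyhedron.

Truncation replaces each original edge-end by a new vertex, so V′ = 2E = 60.
Each original edge survives, and each old vertex of degree d contributes d new edges; summing degrees gives Σd = 2E, so E′ = E + 2E = 3E = 90.
Each original face survives and each original vertex becomes one new face: F′ = F + V = 32.

60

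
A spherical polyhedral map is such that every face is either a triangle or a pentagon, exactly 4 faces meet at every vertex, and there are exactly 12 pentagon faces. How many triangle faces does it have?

Let x be the number of triangles; then F = 12 + x.
Edge–face incidences: 2E = 5·12 + 3·x = 60 + 3x.
Every vertex has degree 4, so 4V = 2E.
Euler: V − E + F = 2 ⇒ (2E)/4 − E + (12 + x) = 2.
Multiply by 8: 2·(2E) − 4·(2E) + 8·(12 + x) = 16, i.e. 96 + 8x − 2·(60 + 3x) = 16.
Collecting terms: 2x − 24 = 16, so 2x = 40, so x = 20.
Then 2E = 60 + 3·20 = 120, so E = 60, V = 2E/4 = 30, F = 12 + 20 = 32.

20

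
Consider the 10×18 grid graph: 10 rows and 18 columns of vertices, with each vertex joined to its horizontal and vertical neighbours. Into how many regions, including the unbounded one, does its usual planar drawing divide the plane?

The grid has V = 10·18 = 180 vertices and E = 10·17 + 18·9 = 332 edges.
F = 2 − V + E = 2 − 180 + 332 = 154.

154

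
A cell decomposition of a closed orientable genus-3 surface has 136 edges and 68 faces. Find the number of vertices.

64

For a closed orientable surface of genus 3, χ = 2 − 2·3 = -4.
V = -4 + E − F = -4 + 136 − 68 = 64.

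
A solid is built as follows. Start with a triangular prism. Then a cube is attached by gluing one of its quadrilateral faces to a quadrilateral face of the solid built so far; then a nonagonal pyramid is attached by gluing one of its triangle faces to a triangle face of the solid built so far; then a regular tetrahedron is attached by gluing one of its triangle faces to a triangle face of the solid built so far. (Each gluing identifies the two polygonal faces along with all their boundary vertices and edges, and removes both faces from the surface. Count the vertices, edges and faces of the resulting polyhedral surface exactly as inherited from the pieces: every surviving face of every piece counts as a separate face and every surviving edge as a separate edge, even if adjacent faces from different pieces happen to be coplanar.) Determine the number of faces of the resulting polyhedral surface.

19

A triangular prism: V=6, E=9, F=5.
Attach a cube (V=8, E=12, F=6) along a 4-gon: merge 4 vertices and 4 edges, delete both glued faces → V=10, E=17, F=9.
Attach a nonagonal pyramid (V=10, E=18, F=10) along a 3-gon: merge 3 vertices and 3 edges, delete both glued faces → V=17, E=32, F=17.
Attach a regular tetrahedron (V=4, E=6, F=4) along a 3-gon: merge 3 vertices and 3 edges, delete both glued faces → V=18, E=35, F=19.
Check: V − E + F = 18 − 35 + 19 = 2.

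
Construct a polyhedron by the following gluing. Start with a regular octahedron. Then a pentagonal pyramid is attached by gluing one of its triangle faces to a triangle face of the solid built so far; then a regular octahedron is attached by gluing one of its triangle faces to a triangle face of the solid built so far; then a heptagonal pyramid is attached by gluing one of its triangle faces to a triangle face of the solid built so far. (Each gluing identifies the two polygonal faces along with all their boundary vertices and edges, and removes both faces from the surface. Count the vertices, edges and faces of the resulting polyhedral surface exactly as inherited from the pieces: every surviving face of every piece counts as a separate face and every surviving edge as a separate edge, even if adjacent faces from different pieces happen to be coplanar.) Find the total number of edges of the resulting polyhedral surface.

39

A regular octahedron: V=6, E=12, F=8.
Attach a pentagonal pyramid (V=6, E=10, F=6) along a 3-gon: merge 3 vertices and 3 edges, delete both glued faces → V=9, E=19, F=12.
Attach a regular octahedron (V=6, E=12, F=8) along a 3-gon: merge 3 vertices and 3 edges, delete both glued faces → V=12, E=28, F=18.
Attach a heptagonal pyramid (V=8, E=14, F=8) along a 3-gon: merge 3 vertices and 3 edges, delete both glued faces → V=17, E=39, F=24.
Check: V − E + F = 17 − 39 + 24 = 2.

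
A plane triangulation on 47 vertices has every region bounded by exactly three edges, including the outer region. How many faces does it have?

In a plane triangulation 3F = 2E and V − E + F = 2, so F = 2V − 4 = 2·47 − 4 = 90.

90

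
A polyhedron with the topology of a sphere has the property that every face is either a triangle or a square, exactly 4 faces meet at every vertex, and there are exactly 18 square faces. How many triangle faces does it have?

8

Let x be the number of triangles; then F = 18 + x.
Edge–face incidences: 2E = 4·18 + 3·x = 72 + 3x.
Every vertex has degree 4, so 4V = 2E.
Euler: V − E + F = 2 ⇒ (2E)/4 − E + (18 + x) = 2.
Multiply by 8: 2·(2E) − 4·(2E) + 8·(18 + x) = 16, i.e. 144 + 8x − 2·(72 + 3x) = 16.
Collecting terms: 2x = 16, so x = 8.
Then 2E = 72 + 3·8 = 96, so E = 48, V = 2E/4 = 24, F = 18 + 8 = 26.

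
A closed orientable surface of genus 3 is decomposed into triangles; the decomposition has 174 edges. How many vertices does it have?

χ = 2 − 2·3 = -4, and every face is a triangle so 3F = 2E.
F = 2E/3 = 116. Then V = -4 + E − F = -4 + 174 − 116 = 54.

54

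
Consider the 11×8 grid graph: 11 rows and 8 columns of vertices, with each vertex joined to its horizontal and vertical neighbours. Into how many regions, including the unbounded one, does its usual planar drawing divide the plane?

71

The grid has V = 11·8 = 88 vertices and E = 11·7 + 8·10 = 157 edges.
F = 2 − V + E = 2 − 88 + 157 = 71.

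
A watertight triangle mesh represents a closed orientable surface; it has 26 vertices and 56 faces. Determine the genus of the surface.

2

Every face is a triangle, so 2E = 3·56 = 168, giving E = 84.
χ = V − E + F = 26 − 84 + 56 = -2.
For a closed orientable surface χ = 2 − 2g, so g = (2 − (-2))/2 = 2.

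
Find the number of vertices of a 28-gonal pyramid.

29

A pyramid on an n-gon base has one n-gon and n triangles: V = 28 + 1 = 29, E = 2·28 = 56, F = 28 + 1 = 29.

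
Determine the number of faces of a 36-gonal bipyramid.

72

A bipyramid over an n-gon has 2n triangular faces and n + 2 vertices: V = 36 + 2 = 38, E = 3·36 = 108, F = 2·36 = 72.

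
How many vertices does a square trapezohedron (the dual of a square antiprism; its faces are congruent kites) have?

The n-trapezohedron (dual of the n-antiprism) has V = 2·4 + 2 = 10, E = 4·4 = 16, F = 2·4 = 8.
Check: V − E + F = 10 − 16 + 8 = 2.

10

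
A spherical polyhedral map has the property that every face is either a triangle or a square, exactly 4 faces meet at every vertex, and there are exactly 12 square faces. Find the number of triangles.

8

Let x be the number of triangles; then F = 12 + x.
Edge–face incidences: 2E = 4·12 + 3·x = 48 + 3x.
Every vertex has degree 4, so 4V = 2E.
Euler: V − E + F = 2 ⇒ (2E)/4 − E + (12 + x) = 2.
Multiply by 8: 2·(2E) − 4·(2E) + 8·(12 + x) = 16, i.e. 96 + 8x − 2·(48 + 3x) = 16.
Collecting terms: 2x = 16, so x = 8.
Then 2E = 48 + 3·8 = 72, so E = 36, V = 2E/4 = 18, F = 12 + 8 = 20.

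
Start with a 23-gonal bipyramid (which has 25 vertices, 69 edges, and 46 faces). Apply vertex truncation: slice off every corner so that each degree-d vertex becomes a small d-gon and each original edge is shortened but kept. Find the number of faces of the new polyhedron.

71

Truncation replaces each original edge-end by a new vertex, so V′ = 2E = 138.
Each original edge survives, and each old vertex of degree d contributes d new edges; summing degrees gives Σd = 2E, so E′ = E + 2E = 3E = 207.
Each original face survives and each original vertex becomes one new face: F′ = F + V = 71.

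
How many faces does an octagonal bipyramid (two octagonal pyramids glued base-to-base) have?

16

A bipyramid over an n-gon has 2n triangular faces and n + 2 vertices: V = 8 + 2 = 10, E = 3·8 = 24, F = 2·8 = 16.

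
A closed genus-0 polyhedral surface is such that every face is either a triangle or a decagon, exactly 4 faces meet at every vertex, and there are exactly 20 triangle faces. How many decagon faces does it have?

2

Let x be the number of decagons; then F = 20 + x.
Edge–face incidences: 2E = 3·20 + 10·x = 60 + 10x.
Every vertex has degree 4, so 4V = 2E.
Euler: V − E + F = 2 ⇒ (2E)/4 − E + (20 + x) = 2.
Multiply by 8: 2·(2E) − 4·(2E) + 8·(20 + x) = 16, i.e. 160 + 8x − 2·(60 + 10x) = 16.
Collecting terms: −12x + 40 = 16, so −12x = −24, so x = 2.
Then 2E = 60 + 10·2 = 80, so E = 40, V = 2E/4 = 20, F = 20 + 2 = 22.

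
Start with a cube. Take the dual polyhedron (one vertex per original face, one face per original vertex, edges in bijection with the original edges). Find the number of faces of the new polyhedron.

The base solid has V = 8, E = 12, F = 6.
The dual swaps V and F and preserves E: V′ = F = 6, E′ = E = 12, F′ = V = 8.

8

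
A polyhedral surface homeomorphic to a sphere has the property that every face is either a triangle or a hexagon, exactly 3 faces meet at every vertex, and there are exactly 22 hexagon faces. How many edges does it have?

72

Let x be the number of triangles; then F = 22 + x.
Edge–face incidences: 2E = 6·22 + 3·x = 132 + 3x.
Every vertex has degree 3, so 3V = 2E.
Euler: V − E + F = 2 ⇒ (2E)/3 − E + (22 + x) = 2.
Multiply by 6: 2·(2E) − 3·(2E) + 6·(22 + x) = 12, i.e. 132 + 6x − (132 + 3x) = 12.
Collecting terms: 3x = 12, so x = 4.
Then 2E = 132 + 3·4 = 144, so E = 72, V = 2E/3 = 48, F = 22 + 4 = 26.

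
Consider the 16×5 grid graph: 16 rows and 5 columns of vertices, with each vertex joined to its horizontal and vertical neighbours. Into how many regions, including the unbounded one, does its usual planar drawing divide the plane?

61

The grid has V = 16·5 = 80 vertices and E = 16·4 + 5·15 = 139 edges.
F = 2 − V + E = 2 − 80 + 139 = 61.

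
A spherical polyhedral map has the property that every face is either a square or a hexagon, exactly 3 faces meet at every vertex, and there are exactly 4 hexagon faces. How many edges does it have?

Let x be the number of squares; then F = 4 + x.
Edge–face incidences: 2E = 6·4 + 4·x = 24 + 4x.
Every vertex has degree 3, so 3V = 2E.
Euler: V − E + F = 2 ⇒ (2E)/3 − E + (4 + x) = 2.
Multiply by 6: 2·(2E) − 3·(2E) + 6·(4 + x) = 12, i.e. 24 + 6x − (24 + 4x) = 12.
Collecting terms: 2x = 12, so x = 6.
Then 2E = 24 + 4·6 = 48, so E = 24, V = 2E/3 = 16, F = 4 + 6 = 10.

24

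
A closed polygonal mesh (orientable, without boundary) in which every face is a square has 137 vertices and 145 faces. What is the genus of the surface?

Every face is a square, so 2E = 4·145 = 580, giving E = 290.
χ = V − E + F = 137 − 290 + 145 = -8.
For a closed orientable surface χ = 2 − 2g, so g = (2 − (-8))/2 = 5.

5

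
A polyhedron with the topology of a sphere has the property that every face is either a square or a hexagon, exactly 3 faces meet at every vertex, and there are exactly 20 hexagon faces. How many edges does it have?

Let x be the number of squares; then F = 20 + x.
Edge–face incidences: 2E = 6·20 + 4·x = 120 + 4x.
Every vertex has degree 3, so 3V = 2E.
Euler: V − E + F = 2 ⇒ (2E)/3 − E + (20 + x) = 2.
Multiply by 6: 2·(2E) − 3·(2E) + 6·(20 + x) = 12, i.e. 120 + 6x − (120 + 4x) = 12.
Collecting terms: 2x = 12, so x = 6.
Then 2E = 120 + 4·6 = 144, so E = 72, V = 2E/3 = 48, F = 20 + 6 = 26.

72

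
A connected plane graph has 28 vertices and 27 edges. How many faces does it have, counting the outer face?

1

Euler's formula for a connected plane graph: V − E + F = 2, so F = 2 − 28 + 27 = 1.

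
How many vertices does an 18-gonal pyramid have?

19

A pyramid on an n-gon base has one n-gon and n triangles: V = 18 + 1 = 19, E = 2·18 = 36, F = 18 + 1 = 19.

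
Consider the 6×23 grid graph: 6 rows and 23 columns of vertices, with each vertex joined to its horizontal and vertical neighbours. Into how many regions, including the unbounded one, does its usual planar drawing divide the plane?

111

The grid has V = 6·23 = 138 vertices and E = 6·22 + 23·5 = 247 edges.
F = 2 − V + E = 2 − 138 + 247 = 111.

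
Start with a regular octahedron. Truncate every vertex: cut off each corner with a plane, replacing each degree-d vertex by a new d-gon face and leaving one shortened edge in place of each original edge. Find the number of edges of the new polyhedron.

The base solid has V = 6, E = 12, F = 8.
Truncation replaces each original edge-end by a new vertex, so V′ = 2E = 24.
Each original edge survives, and each old vertex of degree d contributes d new edges; summing degrees gives Σd = 2E, so E′ = E + 2E = 3E = 36.
Each original face survives and each original vertex becomes one new face: F′ = F + V = 14.

36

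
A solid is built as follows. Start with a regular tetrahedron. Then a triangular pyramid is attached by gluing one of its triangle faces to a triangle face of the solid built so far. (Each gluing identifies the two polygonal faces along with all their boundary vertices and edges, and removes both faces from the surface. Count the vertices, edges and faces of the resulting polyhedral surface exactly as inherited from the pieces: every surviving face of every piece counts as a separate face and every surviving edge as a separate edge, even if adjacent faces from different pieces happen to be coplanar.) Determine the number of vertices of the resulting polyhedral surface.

A regular tetrahedron: V=4, E=6, F=4.
Attach a triangular pyramid (V=4, E=6, F=4) along a 3-gon: merge 3 vertices and 3 edges, delete both glued faces → V=5, E=9, F=6.
Check: V − E + F = 5 − 9 + 6 = 2.

5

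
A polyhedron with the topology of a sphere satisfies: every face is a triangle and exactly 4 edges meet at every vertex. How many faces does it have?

Each face has 3 edges and each edge borders two faces, so 2E = 3F.
Each vertex has degree 4, so 4V = 2E and hence V = 3F/4.
Euler: V − E + F = 2 ⇒ (3F/4) − (3F/2) + F = 2.
Multiply by 8: (6 − 12 + 8)F = 16, i.e. 2F = 16.
So F = 8, E = 3·8/2 = 12, V = 3·8/4 = 6.

8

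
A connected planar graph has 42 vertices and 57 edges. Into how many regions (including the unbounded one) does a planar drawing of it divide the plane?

17

Euler's formula for a connected plane graph: V − E + F = 2, so F = 2 − 42 + 57 = 17.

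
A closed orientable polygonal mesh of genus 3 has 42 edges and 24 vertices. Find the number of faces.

14

For a closed orientable surface of genus 3, χ = 2 − 2·3 = -4.
F = -4 − V + E = -4 − 24 + 42 = 14.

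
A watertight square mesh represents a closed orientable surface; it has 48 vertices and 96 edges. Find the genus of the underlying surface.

Every face is a square and each edge borders two faces, so 4F = 2·96, giving F = 48.
χ = V − E + F = 48 − 96 + 48 = 0.
For a closed orientable surface χ = 2 − 2g, so g = (2 − (0))/2 = 1.

1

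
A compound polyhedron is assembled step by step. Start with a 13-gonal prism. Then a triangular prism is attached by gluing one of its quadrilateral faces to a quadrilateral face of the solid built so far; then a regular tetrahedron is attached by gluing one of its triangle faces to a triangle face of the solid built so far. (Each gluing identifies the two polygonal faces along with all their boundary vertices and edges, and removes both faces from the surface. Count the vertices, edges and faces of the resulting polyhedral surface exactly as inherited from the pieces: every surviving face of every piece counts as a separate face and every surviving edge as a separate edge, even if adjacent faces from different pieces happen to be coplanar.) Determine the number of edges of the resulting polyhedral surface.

47

A 13-gonal prism: V=26, E=39, F=15.
Attach a triangular prism (V=6, E=9, F=5) along a 4-gon: merge 4 vertices and 4 edges, delete both glued faces → V=28, E=44, F=18.
Attach a regular tetrahedron (V=4, E=6, F=4) along a 3-gon: merge 3 vertices and 3 edges, delete both glued faces → V=29, E=47, F=20.
Check: V − E + F = 29 − 47 + 20 = 2.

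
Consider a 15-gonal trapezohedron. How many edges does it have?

60

The n-trapezohedron (dual of the n-antiprism) has V = 2·15 + 2 = 32, E = 4·15 = 60, F = 2·15 = 30.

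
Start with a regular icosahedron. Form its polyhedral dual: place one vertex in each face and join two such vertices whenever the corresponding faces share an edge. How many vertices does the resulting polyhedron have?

The base solid has V = 12, E = 30, F = 20.
The dual swaps V and F and preserves E: V′ = F = 20, E′ = E = 30, F′ = V = 12.

20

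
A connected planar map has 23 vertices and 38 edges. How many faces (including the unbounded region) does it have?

17

Euler's formula for a connected plane graph: V − E + F = 2, so F = 2 − 23 + 38 = 17.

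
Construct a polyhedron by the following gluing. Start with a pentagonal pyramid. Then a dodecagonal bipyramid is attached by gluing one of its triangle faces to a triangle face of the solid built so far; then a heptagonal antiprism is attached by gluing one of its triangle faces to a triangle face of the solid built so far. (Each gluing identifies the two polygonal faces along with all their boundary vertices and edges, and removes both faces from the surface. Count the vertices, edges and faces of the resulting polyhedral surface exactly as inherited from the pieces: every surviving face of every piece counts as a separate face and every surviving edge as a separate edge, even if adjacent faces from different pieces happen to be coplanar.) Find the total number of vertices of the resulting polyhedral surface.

A pentagonal pyramid: V=6, E=10, F=6.
Attach a dodecagonal bipyramid (V=14, E=36, F=24) along a 3-gon: merge 3 vertices and 3 edges, delete both glued faces → V=17, E=43, F=28.
Attach a heptagonal antiprism (V=14, E=28, F=16) along a 3-gon: merge 3 vertices and 3 edges, delete both glued faces → V=28, E=68, F=42.
Check: V − E + F = 28 − 68 + 42 = 2.

28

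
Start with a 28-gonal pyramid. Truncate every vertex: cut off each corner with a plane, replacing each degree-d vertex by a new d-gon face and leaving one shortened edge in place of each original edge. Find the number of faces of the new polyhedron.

The base solid has V = 29, E = 56, F = 29.
Truncation replaces each original edge-end by a new vertex, so V′ = 2E = 112.
Each original edge survives, and each old vertex of degree d contributes d new edges; summing degrees gives Σd = 2E, so E′ = E + 2E = 3E = 168.
Each original face survives and each original vertex becomes one new face: F′ = F + V = 58.

58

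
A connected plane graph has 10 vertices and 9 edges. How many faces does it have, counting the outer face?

1

Euler's formula for a connected plane graph: V − E + F = 2, so F = 2 − 10 + 9 = 1.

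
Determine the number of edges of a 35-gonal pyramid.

70

A pyramid on an n-gon base has one n-gon and n triangles: V = 35 + 1 = 36, E = 2·35 = 70, F = 35 + 1 = 36.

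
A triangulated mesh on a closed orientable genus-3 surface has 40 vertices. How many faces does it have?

88

χ = 2 − 2·3 = -4, and every face is a triangle so 3F = 2E.
V − E + F = -4 with E = 3F/2 gives 40 − (3/2 − 1)·F = -4, so F = 88 and E = 132.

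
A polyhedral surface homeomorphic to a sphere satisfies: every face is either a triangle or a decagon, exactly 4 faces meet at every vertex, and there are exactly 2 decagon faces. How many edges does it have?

Let x be the number of triangles; then F = 2 + x.
Edge–face incidences: 2E = 10·2 + 3·x = 20 + 3x.
Every vertex has degree 4, so 4V = 2E.
Euler: V − E + F = 2 ⇒ (2E)/4 − E + (2 + x) = 2.
Multiply by 8: 2·(2E) − 4·(2E) + 8·(2 + x) = 16, i.e. 16 + 8x − 2·(20 + 3x) = 16.
Collecting terms: 2x − 24 = 16, so 2x = 40, so x = 20.
Then 2E = 20 + 3·20 = 80, so E = 40, V = 2E/4 = 20, F = 2 + 20 = 22.

40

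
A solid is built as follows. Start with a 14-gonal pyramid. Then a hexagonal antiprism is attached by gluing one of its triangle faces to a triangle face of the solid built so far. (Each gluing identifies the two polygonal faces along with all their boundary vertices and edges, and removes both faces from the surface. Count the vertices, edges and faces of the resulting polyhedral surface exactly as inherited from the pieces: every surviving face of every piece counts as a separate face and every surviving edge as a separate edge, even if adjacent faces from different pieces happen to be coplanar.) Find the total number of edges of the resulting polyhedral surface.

49

A 14-gonal pyramid: V=15, E=28, F=15.
Attach a hexagonal antiprism (V=12, E=24, F=14) along a 3-gon: merge 3 vertices and 3 edges, delete both glued faces → V=24, E=49, F=27.
Check: V − E + F = 24 − 49 + 27 = 2.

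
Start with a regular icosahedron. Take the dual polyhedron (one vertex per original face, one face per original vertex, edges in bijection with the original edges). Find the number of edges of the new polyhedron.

The base solid has V = 12, E = 30, F = 20.
The dual swaps V and F and preserves E: V′ = F = 20, E′ = E = 30, F′ = V = 12.

30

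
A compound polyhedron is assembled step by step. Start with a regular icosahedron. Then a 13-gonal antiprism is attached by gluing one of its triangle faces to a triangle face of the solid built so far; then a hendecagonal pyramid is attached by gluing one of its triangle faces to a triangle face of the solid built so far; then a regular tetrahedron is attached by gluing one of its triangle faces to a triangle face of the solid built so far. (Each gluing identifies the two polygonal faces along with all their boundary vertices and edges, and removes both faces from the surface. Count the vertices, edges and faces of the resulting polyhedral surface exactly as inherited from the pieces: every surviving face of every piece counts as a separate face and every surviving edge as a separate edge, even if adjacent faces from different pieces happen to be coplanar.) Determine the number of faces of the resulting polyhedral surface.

A regular icosahedron: V=12, E=30, F=20.
Attach a 13-gonal antiprism (V=26, E=52, F=28) along a 3-gon: merge 3 vertices and 3 edges, delete both glued faces → V=35, E=79, F=46.
Attach a hendecagonal pyramid (V=12, E=22, F=12) along a 3-gon: merge 3 vertices and 3 edges, delete both glued faces → V=44, E=98, F=56.
Attach a regular tetrahedron (V=4, E=6, F=4) along a 3-gon: merge 3 vertices and 3 edges, delete both glued faces → V=45, E=101, F=58.
Check: V − E + F = 45 − 101 + 58 = 2.

58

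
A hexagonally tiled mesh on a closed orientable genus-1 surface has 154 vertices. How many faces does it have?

77

χ = 2 − 2·1 = 0, and every face is a hexagon so 6F = 2E.
V − E + F = 0 with E = 6F/2 gives 154 − (6/2 − 1)·F = 0, so F = 77 and E = 231.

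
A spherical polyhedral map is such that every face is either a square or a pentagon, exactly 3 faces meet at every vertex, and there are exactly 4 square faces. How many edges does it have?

Let x be the number of pentagons; then F = 4 + x.
Edge–face incidences: 2E = 4·4 + 5·x = 16 + 5x.
Every vertex has degree 3, so 3V = 2E.
Euler: V − E + F = 2 ⇒ (2E)/3 − E + (4 + x) = 2.
Multiply by 6: 2·(2E) − 3·(2E) + 6·(4 + x) = 12, i.e. 24 + 6x − (16 + 5x) = 12.
Collecting terms: x + 8 = 12, so x = 4.
Then 2E = 16 + 5·4 = 36, so E = 18, V = 2E/3 = 12, F = 4 + 4 = 8.

18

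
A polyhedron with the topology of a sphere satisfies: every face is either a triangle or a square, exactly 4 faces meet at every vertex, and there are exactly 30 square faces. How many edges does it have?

72

Let x be the number of triangles; then F = 30 + x.
Edge–face incidences: 2E = 4·30 + 3·x = 120 + 3x.
Every vertex has degree 4, so 4V = 2E.
Euler: V − E + F = 2 ⇒ (2E)/4 − E + (30 + x) = 2.
Multiply by 8: 2·(2E) − 4·(2E) + 8·(30 + x) = 16, i.e. 240 + 8x − 2·(120 + 3x) = 16.
Collecting terms: 2x = 16, so x = 8.
Then 2E = 120 + 3·8 = 144, so E = 72, V = 2E/4 = 36, F = 30 + 8 = 38.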